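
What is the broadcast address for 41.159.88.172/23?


Network: 41.159.88.0/23
Host bits = 9
Set all host bits to 1:
Broadcast: 41.159.89.255


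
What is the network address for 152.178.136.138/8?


IP:   10011000.10110010.10001000.10001010
Mask: 11111111.00000000.00000000.00000000
AND operation:
Net:  10011000.00000000.00000000.00000000
Network: 152.0.0.0/8


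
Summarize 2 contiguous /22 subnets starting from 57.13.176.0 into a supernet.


Original prefix: /22
Number of subnets: 2 = 2^1
New prefix = 22 - 1 = 21
Supernet: 57.13.176.0/21


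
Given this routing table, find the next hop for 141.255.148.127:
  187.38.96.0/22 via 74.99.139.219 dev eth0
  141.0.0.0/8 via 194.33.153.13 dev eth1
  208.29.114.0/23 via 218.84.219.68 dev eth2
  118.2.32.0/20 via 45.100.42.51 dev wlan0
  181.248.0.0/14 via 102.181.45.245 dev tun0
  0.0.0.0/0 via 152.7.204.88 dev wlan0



Longest prefix match for 141.255.148.127:
  /22 187.38.96.0: no
  /8 141.0.0.0: MATCH
  /23 208.29.114.0: no
  /20 118.2.32.0: no
  /14 181.248.0.0: no
  /0 0.0.0.0: MATCH
Selected: next-hop 194.33.153.13 via eth1 (matched /8)


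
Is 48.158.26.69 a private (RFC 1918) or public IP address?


RFC 1918 private ranges:
  10.0.0.0/8 (10.0.0.0 - 10.255.255.255)
  172.16.0.0/12 (172.16.0.0 - 172.31.255.255)
  192.168.0.0/16 (192.168.0.0 - 192.168.255.255)
Public (not in any RFC 1918 range)


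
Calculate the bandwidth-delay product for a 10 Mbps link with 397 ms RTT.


BDP = bandwidth * RTT
= 10 Mbps * 397 ms
= 10 * 1e6 * 397 / 1000 bits
= 3970000 bits
= 496250 bytes
= 484.6191 KB
BDP = 3970000 bits (496250 bytes)


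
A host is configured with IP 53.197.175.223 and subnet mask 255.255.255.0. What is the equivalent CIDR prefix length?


Binary: 11111111.11111111.11111111.00000000
Count leading 1s
Prefix: /24


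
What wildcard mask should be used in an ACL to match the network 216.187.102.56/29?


Subnet mask: 255.255.255.248
Wildcard = 255.255.255.255 - subnet mask
255 - 255 = 0
255 - 255 = 0
255 - 255 = 0
255 - 248 = 7
Wildcard: 0.0.0.7


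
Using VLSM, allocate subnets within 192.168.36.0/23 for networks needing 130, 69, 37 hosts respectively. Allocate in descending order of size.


130 hosts -> /24 (254 usable): 192.168.36.0/24
69 hosts -> /25 (126 usable): 192.168.37.0/25
37 hosts -> /26 (62 usable): 192.168.37.128/26
Allocation: 192.168.36.0/24 (130 hosts, 254 usable); 192.168.37.0/25 (69 hosts, 126 usable); 192.168.37.128/26 (37 hosts, 62 usable)


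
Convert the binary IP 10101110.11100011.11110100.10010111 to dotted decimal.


10101110 = 174
11100011 = 227
11110100 = 244
10010111 = 151
IP: 174.227.244.151


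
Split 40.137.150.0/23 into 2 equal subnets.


New prefix = 23 + 1 = 24
Each subnet has 256 addresses
  40.137.150.0/24
  40.137.151.0/24
Subnets: 40.137.150.0/24, 40.137.151.0/24


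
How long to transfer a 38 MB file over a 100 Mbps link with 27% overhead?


Effective throughput = 100 * (1 - 27/100) = 73 Mbps
File size in Mb = 38 * 8 = 304 Mb
Time = 304 / 73
Time = 4.1644 seconds


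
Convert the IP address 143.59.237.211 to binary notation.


143 = 10001111
59 = 00111011
237 = 11101101
211 = 11010011
Binary: 10001111.00111011.11101101.11010011


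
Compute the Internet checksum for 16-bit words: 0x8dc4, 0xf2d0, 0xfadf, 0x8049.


Sum all words (with carry folding):
+ 0x8dc4 = 0x8dc4
+ 0xf2d0 = 0x8095
+ 0xfadf = 0x7b75
+ 0x8049 = 0xfbbe
One's complement: ~0xfbbe
Checksum = 0x0441


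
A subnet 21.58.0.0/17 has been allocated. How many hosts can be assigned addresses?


Host bits = 32 - 17 = 15
Total addresses = 2^15 = 32768
Usable = total - 2 (network and broadcast)
Usable hosts: 32766


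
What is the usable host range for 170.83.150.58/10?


Network: 170.64.0.0
Broadcast: 170.127.255.255
First usable = network + 1
Last usable = broadcast - 1
Range: 170.64.0.1 to 170.127.255.254


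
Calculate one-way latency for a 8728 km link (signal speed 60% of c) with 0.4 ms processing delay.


Speed = 0.6 * 3e5 km/s = 180000 km/s
Propagation delay = 8728 / 180000 = 0.0485 s = 48.4889 ms
Processing delay = 0.4 ms
Total one-way latency = 48.8889 ms


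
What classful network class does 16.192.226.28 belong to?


First octet: 16
Binary: 00010000
0xxxxxxx -> Class A (1-126)
Class A, default mask 255.0.0.0 (/8)


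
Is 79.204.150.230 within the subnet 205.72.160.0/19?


Subnet network: 205.72.160.0
Test IP AND mask: 79.204.128.0
No, 79.204.150.230 is not in 205.72.160.0/19


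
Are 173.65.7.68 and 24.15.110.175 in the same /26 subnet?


Mask: 255.255.255.192
173.65.7.68 AND mask = 173.65.7.64
24.15.110.175 AND mask = 24.15.110.128
No, different subnets (173.65.7.64 vs 24.15.110.128)


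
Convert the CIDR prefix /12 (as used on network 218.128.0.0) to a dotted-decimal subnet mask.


/12 means 12 network bits, 20 host bits
Binary: 11111111111100000000000000000000
Mask: 255.240.0.0


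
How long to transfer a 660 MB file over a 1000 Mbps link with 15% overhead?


Effective throughput = 1000 * (1 - 15/100) = 850 Mbps
File size in Mb = 660 * 8 = 5280 Mb
Time = 5280 / 850
Time = 6.2118 seconds


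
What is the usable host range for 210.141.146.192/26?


Network: 210.141.146.192
Broadcast: 210.141.146.255
First usable = network + 1
Last usable = broadcast - 1
Range: 210.141.146.193 to 210.141.146.254


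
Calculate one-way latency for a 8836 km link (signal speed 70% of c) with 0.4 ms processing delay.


Speed = 0.7 * 3e5 km/s = 210000 km/s
Propagation delay = 8836 / 210000 = 0.0421 s = 42.0762 ms
Processing delay = 0.4 ms
Total one-way latency = 42.4762 ms


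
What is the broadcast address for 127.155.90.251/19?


Network: 127.155.64.0/19
Host bits = 13
Set all host bits to 1:
Broadcast: 127.155.95.255


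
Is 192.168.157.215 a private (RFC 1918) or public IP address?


RFC 1918 private ranges:
  10.0.0.0/8 (10.0.0.0 - 10.255.255.255)
  172.16.0.0/12 (172.16.0.0 - 172.31.255.255)
  192.168.0.0/16 (192.168.0.0 - 192.168.255.255)
Private (in 192.168.0.0/16)


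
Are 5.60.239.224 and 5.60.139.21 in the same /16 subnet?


Mask: 255.255.0.0
5.60.239.224 AND mask = 5.60.0.0
5.60.139.21 AND mask = 5.60.0.0
Yes, same subnet (5.60.0.0)


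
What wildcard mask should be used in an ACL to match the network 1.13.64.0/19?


Subnet mask: 255.255.224.0
Wildcard = 255.255.255.255 - subnet mask
255 - 255 = 0
255 - 255 = 0
255 - 224 = 31
255 - 0 = 255
Wildcard: 0.0.31.255


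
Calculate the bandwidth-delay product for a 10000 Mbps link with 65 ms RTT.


BDP = bandwidth * RTT
= 10000 Mbps * 65 ms
= 10000 * 1e6 * 65 / 1000 bits
= 650000000 bits
= 81250000 bytes
= 79345.7031 KB
BDP = 650000000 bits (81250000 bytes)


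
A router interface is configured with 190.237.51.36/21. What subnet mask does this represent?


/21 means 21 network bits, 11 host bits
Binary: 11111111111111111111100000000000
Mask: 255.255.248.0


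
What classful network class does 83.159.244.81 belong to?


First octet: 83
Binary: 01010011
0xxxxxxx -> Class A (1-126)
Class A, default mask 255.0.0.0 (/8)


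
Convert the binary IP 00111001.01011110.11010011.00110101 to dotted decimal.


00111001 = 57
01011110 = 94
11010011 = 211
00110101 = 53
IP: 57.94.211.53


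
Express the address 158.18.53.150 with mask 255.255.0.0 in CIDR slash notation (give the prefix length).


Binary: 11111111.11111111.00000000.00000000
Count leading 1s
Prefix: /16


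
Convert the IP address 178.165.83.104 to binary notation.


178 = 10110010
165 = 10100101
83 = 01010011
104 = 01101000
Binary: 10110010.10100101.01010011.01101000


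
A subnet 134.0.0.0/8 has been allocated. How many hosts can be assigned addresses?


Host bits = 32 - 8 = 24
Total addresses = 2^24 = 16777216
Usable = total - 2 (network and broadcast)
Usable hosts: 16777214


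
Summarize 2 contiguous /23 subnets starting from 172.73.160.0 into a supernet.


Original prefix: /23
Number of subnets: 2 = 2^1
New prefix = 23 - 1 = 22
Supernet: 172.73.160.0/22


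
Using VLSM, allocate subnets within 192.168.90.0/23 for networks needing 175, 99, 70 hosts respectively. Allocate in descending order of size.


175 hosts -> /24 (254 usable): 192.168.90.0/24
99 hosts -> /25 (126 usable): 192.168.91.0/25
70 hosts -> /25 (126 usable): 192.168.91.128/25
Allocation: 192.168.90.0/24 (175 hosts, 254 usable); 192.168.91.0/25 (99 hosts, 126 usable); 192.168.91.128/25 (70 hosts, 126 usable)


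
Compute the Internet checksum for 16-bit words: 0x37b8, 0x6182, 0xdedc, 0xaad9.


Sum all words (with carry folding):
+ 0x37b8 = 0x37b8
+ 0x6182 = 0x993a
+ 0xdedc = 0x7817
+ 0xaad9 = 0x22f1
One's complement: ~0x22f1
Checksum = 0xdd0e


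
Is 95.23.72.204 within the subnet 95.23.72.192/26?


Subnet network: 95.23.72.192
Test IP AND mask: 95.23.72.192
Yes, 95.23.72.204 is in 95.23.72.192/26


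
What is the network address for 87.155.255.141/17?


IP:   01010111.10011011.11111111.10001101
Mask: 11111111.11111111.10000000.00000000
AND operation:
Net:  01010111.10011011.10000000.00000000
Network: 87.155.128.0/17


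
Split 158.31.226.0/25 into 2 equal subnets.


New prefix = 25 + 1 = 26
Each subnet has 64 addresses
  158.31.226.0/26
  158.31.226.64/26
Subnets: 158.31.226.0/26, 158.31.226.64/26


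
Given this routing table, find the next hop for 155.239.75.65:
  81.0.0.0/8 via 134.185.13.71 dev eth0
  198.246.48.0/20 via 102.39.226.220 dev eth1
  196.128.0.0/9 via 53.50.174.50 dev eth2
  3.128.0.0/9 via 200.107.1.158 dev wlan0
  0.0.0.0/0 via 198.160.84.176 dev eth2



Longest prefix match for 155.239.75.65:
  /8 81.0.0.0: no
  /20 198.246.48.0: no
  /9 196.128.0.0: no
  /9 3.128.0.0: no
  /0 0.0.0.0: MATCH
Selected: next-hop 198.160.84.176 via eth2 (matched /0)


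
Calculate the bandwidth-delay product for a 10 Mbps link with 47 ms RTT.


BDP = bandwidth * RTT
= 10 Mbps * 47 ms
= 10 * 1e6 * 47 / 1000 bits
= 470000 bits
= 58750 bytes
= 57.373 KB
BDP = 470000 bits (58750 bytes)


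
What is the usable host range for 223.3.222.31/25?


Network: 223.3.222.0
Broadcast: 223.3.222.127
First usable = network + 1
Last usable = broadcast - 1
Range: 223.3.222.1 to 223.3.222.126


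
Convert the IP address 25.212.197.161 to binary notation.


25 = 00011001
212 = 11010100
197 = 11000101
161 = 10100001
Binary: 00011001.11010100.11000101.10100001


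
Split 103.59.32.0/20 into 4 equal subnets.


New prefix = 20 + 2 = 22
Each subnet has 1024 addresses
  103.59.32.0/22
  103.59.36.0/22
  103.59.40.0/22
  103.59.44.0/22
Subnets: 103.59.32.0/22, 103.59.36.0/22, 103.59.40.0/22, 103.59.44.0/22


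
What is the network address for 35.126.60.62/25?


IP:   00100011.01111110.00111100.00111110
Mask: 11111111.11111111.11111111.10000000
AND operation:
Net:  00100011.01111110.00111100.00000000
Network: 35.126.60.0/25


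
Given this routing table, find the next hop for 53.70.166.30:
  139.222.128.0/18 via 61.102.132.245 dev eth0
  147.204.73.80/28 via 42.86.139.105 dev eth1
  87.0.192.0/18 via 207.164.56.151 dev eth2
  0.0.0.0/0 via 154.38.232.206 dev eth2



Longest prefix match for 53.70.166.30:
  /18 139.222.128.0: no
  /28 147.204.73.80: no
  /18 87.0.192.0: no
  /0 0.0.0.0: MATCH
Selected: next-hop 154.38.232.206 via eth2 (matched /0)


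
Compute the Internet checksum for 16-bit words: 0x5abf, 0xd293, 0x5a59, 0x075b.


Sum all words (with carry folding):
+ 0x5abf = 0x5abf
+ 0xd293 = 0x2d53
+ 0x5a59 = 0x87ac
+ 0x075b = 0x8f07
One's complement: ~0x8f07
Checksum = 0x70f8


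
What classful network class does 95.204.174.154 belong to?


First octet: 95
Binary: 01011111
0xxxxxxx -> Class A (1-126)
Class A, default mask 255.0.0.0 (/8)


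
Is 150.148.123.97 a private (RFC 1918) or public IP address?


RFC 1918 private ranges:
  10.0.0.0/8 (10.0.0.0 - 10.255.255.255)
  172.16.0.0/12 (172.16.0.0 - 172.31.255.255)
  192.168.0.0/16 (192.168.0.0 - 192.168.255.255)
Public (not in any RFC 1918 range)


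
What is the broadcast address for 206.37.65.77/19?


Network: 206.37.64.0/19
Host bits = 13
Set all host bits to 1:
Broadcast: 206.37.95.255


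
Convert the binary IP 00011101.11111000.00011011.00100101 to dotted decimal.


00011101 = 29
11111000 = 248
00011011 = 27
00100101 = 37
IP: 29.248.27.37


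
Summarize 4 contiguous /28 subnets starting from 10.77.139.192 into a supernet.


Original prefix: /28
Number of subnets: 4 = 2^2
New prefix = 28 - 2 = 26
Supernet: 10.77.139.192/26


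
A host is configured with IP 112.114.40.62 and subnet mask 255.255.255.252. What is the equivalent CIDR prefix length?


Binary: 11111111.11111111.11111111.11111100
Count leading 1s
Prefix: /30


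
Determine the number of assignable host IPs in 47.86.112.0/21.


Host bits = 32 - 21 = 11
Total addresses = 2^11 = 2048
Usable = total - 2 (network and broadcast)
Usable hosts: 2046


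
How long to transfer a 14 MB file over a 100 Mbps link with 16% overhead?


Effective throughput = 100 * (1 - 16/100) = 84 Mbps
File size in Mb = 14 * 8 = 112 Mb
Time = 112 / 84
Time = 1.3333 seconds


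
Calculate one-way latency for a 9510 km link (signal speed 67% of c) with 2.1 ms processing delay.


Speed = 0.67 * 3e5 km/s = 201000 km/s
Propagation delay = 9510 / 201000 = 0.0473 s = 47.3134 ms
Processing delay = 2.1 ms
Total one-way latency = 49.4134 ms


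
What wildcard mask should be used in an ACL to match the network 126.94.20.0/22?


Subnet mask: 255.255.252.0
Wildcard = 255.255.255.255 - subnet mask
255 - 255 = 0
255 - 255 = 0
255 - 252 = 3
255 - 0 = 255
Wildcard: 0.0.3.255


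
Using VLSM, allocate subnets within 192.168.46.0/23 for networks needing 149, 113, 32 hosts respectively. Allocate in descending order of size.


149 hosts -> /24 (254 usable): 192.168.46.0/24
113 hosts -> /25 (126 usable): 192.168.47.0/25
32 hosts -> /26 (62 usable): 192.168.47.128/26
Allocation: 192.168.46.0/24 (149 hosts, 254 usable); 192.168.47.0/25 (113 hosts, 126 usable); 192.168.47.128/26 (32 hosts, 62 usable)


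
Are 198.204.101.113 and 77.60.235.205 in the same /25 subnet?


Mask: 255.255.255.128
198.204.101.113 AND mask = 198.204.101.0
77.60.235.205 AND mask = 77.60.235.128
No, different subnets (198.204.101.0 vs 77.60.235.128)


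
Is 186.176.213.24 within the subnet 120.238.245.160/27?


Subnet network: 120.238.245.160
Test IP AND mask: 186.176.213.0
No, 186.176.213.24 is not in 120.238.245.160/27


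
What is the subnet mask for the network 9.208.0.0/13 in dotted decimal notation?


/13 means 13 network bits, 19 host bits
Binary: 11111111111110000000000000000000
Mask: 255.248.0.0


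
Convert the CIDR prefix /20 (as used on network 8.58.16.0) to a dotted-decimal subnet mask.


/20 means 20 network bits, 12 host bits
Binary: 11111111111111111111000000000000
Mask: 255.255.240.0


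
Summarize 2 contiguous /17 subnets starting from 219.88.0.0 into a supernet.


Original prefix: /17
Number of subnets: 2 = 2^1
New prefix = 17 - 1 = 16
Supernet: 219.88.0.0/16


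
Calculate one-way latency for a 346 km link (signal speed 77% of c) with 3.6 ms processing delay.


Speed = 0.77 * 3e5 km/s = 231000 km/s
Propagation delay = 346 / 231000 = 0.0015 s = 1.4978 ms
Processing delay = 3.6 ms
Total one-way latency = 5.0978 ms


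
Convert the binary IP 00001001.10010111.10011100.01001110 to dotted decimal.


00001001 = 9
10010111 = 151
10011100 = 156
01001110 = 78
IP: 9.151.156.78


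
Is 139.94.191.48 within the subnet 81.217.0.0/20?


Subnet network: 81.217.0.0
Test IP AND mask: 139.94.176.0
No, 139.94.191.48 is not in 81.217.0.0/20


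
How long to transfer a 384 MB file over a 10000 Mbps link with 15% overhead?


Effective throughput = 10000 * (1 - 15/100) = 8500 Mbps
File size in Mb = 384 * 8 = 3072 Mb
Time = 3072 / 8500
Time = 0.3614 seconds


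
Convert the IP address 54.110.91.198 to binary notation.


54 = 00110110
110 = 01101110
91 = 01011011
198 = 11000110
Binary: 00110110.01101110.01011011.11000110


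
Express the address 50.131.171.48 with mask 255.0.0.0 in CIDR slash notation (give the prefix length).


Binary: 11111111.00000000.00000000.00000000
Count leading 1s
Prefix: /8


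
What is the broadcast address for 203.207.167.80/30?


Network: 203.207.167.80/30
Host bits = 2
Set all host bits to 1:
Broadcast: 203.207.167.83


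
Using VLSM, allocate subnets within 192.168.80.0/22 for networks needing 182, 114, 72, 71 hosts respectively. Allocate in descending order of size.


182 hosts -> /24 (254 usable): 192.168.80.0/24
114 hosts -> /25 (126 usable): 192.168.81.0/25
72 hosts -> /25 (126 usable): 192.168.81.128/25
71 hosts -> /25 (126 usable): 192.168.82.0/25
Allocation: 192.168.80.0/24 (182 hosts, 254 usable); 192.168.81.0/25 (114 hosts, 126 usable); 192.168.81.128/25 (72 hosts, 126 usable); 192.168.82.0/25 (71 hosts, 126 usable)


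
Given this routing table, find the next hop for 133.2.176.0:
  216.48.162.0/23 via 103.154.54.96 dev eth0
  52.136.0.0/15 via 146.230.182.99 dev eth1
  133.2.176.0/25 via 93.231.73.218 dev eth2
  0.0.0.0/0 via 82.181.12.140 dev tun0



Longest prefix match for 133.2.176.0:
  /23 216.48.162.0: no
  /15 52.136.0.0: no
  /25 133.2.176.0: MATCH
  /0 0.0.0.0: MATCH
Selected: next-hop 93.231.73.218 via eth2 (matched /25)


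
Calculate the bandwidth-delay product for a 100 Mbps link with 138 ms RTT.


BDP = bandwidth * RTT
= 100 Mbps * 138 ms
= 100 * 1e6 * 138 / 1000 bits
= 13800000 bits
= 1725000 bytes
= 1684.5703 KB
BDP = 13800000 bits (1725000 bytes)


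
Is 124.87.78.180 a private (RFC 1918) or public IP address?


RFC 1918 private ranges:
  10.0.0.0/8 (10.0.0.0 - 10.255.255.255)
  172.16.0.0/12 (172.16.0.0 - 172.31.255.255)
  192.168.0.0/16 (192.168.0.0 - 192.168.255.255)
Public (not in any RFC 1918 range)


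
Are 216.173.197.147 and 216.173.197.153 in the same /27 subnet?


Mask: 255.255.255.224
216.173.197.147 AND mask = 216.173.197.128
216.173.197.153 AND mask = 216.173.197.128
Yes, same subnet (216.173.197.128)


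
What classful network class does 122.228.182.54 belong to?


First octet: 122
Binary: 01111010
0xxxxxxx -> Class A (1-126)
Class A, default mask 255.0.0.0 (/8)


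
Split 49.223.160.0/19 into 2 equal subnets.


New prefix = 19 + 1 = 20
Each subnet has 4096 addresses
  49.223.160.0/20
  49.223.176.0/20
Subnets: 49.223.160.0/20, 49.223.176.0/20


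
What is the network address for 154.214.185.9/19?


IP:   10011010.11010110.10111001.00001001
Mask: 11111111.11111111.11100000.00000000
AND operation:
Net:  10011010.11010110.10100000.00000000
Network: 154.214.160.0/19


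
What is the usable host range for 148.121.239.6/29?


Network: 148.121.239.0
Broadcast: 148.121.239.7
First usable = network + 1
Last usable = broadcast - 1
Range: 148.121.239.1 to 148.121.239.6


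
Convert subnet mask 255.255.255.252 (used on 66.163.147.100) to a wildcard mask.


Subnet mask: 255.255.255.252
Wildcard = 255.255.255.255 - subnet mask
255 - 255 = 0
255 - 255 = 0
255 - 255 = 0
255 - 252 = 3
Wildcard: 0.0.0.3


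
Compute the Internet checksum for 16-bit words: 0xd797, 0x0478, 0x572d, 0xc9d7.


Sum all words (with carry folding):
+ 0xd797 = 0xd797
+ 0x0478 = 0xdc0f
+ 0x572d = 0x333d
+ 0xc9d7 = 0xfd14
One's complement: ~0xfd14
Checksum = 0x02eb


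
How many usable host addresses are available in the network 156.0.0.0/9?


Host bits = 32 - 9 = 23
Total addresses = 2^23 = 8388608
Usable = total - 2 (network and broadcast)
Usable hosts: 8388606


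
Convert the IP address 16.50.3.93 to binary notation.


16 = 00010000
50 = 00110010
3 = 00000011
93 = 01011101
Binary: 00010000.00110010.00000011.01011101


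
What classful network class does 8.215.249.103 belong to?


First octet: 8
Binary: 00001000
0xxxxxxx -> Class A (1-126)
Class A, default mask 255.0.0.0 (/8)


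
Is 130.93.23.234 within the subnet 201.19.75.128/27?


Subnet network: 201.19.75.128
Test IP AND mask: 130.93.23.224
No, 130.93.23.234 is not in 201.19.75.128/27


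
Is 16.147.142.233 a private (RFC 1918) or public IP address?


RFC 1918 private ranges:
  10.0.0.0/8 (10.0.0.0 - 10.255.255.255)
  172.16.0.0/12 (172.16.0.0 - 172.31.255.255)
  192.168.0.0/16 (192.168.0.0 - 192.168.255.255)
Public (not in any RFC 1918 range)


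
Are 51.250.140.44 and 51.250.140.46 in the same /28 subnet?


Mask: 255.255.255.240
51.250.140.44 AND mask = 51.250.140.32
51.250.140.46 AND mask = 51.250.140.32
Yes, same subnet (51.250.140.32)


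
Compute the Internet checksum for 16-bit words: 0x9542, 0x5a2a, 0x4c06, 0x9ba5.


Sum all words (with carry folding):
+ 0x9542 = 0x9542
+ 0x5a2a = 0xef6c
+ 0x4c06 = 0x3b73
+ 0x9ba5 = 0xd718
One's complement: ~0xd718
Checksum = 0x28e7


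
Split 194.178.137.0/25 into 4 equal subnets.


New prefix = 25 + 2 = 27
Each subnet has 32 addresses
  194.178.137.0/27
  194.178.137.32/27
  194.178.137.64/27
  194.178.137.96/27
Subnets: 194.178.137.0/27, 194.178.137.32/27, 194.178.137.64/27, 194.178.137.96/27


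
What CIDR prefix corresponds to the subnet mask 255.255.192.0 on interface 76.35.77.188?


Binary: 11111111.11111111.11000000.00000000
Count leading 1s
Prefix: /18


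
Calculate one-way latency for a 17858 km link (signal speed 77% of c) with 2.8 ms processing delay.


Speed = 0.77 * 3e5 km/s = 231000 km/s
Propagation delay = 17858 / 231000 = 0.0773 s = 77.3074 ms
Processing delay = 2.8 ms
Total one-way latency = 80.1074 ms


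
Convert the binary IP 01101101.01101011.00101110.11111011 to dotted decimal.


01101101 = 109
01101011 = 107
00101110 = 46
11111011 = 251
IP: 109.107.46.251


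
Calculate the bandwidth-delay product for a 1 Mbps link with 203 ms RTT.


BDP = bandwidth * RTT
= 1 Mbps * 203 ms
= 1 * 1e6 * 203 / 1000 bits
= 203000 bits
= 25375 bytes
= 24.7803 KB
BDP = 203000 bits (25375 bytes)


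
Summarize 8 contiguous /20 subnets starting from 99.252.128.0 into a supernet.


Original prefix: /20
Number of subnets: 8 = 2^3
New prefix = 20 - 3 = 17
Supernet: 99.252.128.0/17


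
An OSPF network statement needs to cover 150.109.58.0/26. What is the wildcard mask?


Subnet mask: 255.255.255.192
Wildcard = 255.255.255.255 - subnet mask
255 - 255 = 0
255 - 255 = 0
255 - 255 = 0
255 - 192 = 63
Wildcard: 0.0.0.63


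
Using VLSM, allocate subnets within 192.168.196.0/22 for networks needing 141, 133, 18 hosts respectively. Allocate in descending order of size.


141 hosts -> /24 (254 usable): 192.168.196.0/24
133 hosts -> /24 (254 usable): 192.168.197.0/24
18 hosts -> /27 (30 usable): 192.168.198.0/27
Allocation: 192.168.196.0/24 (141 hosts, 254 usable); 192.168.197.0/24 (133 hosts, 254 usable); 192.168.198.0/27 (18 hosts, 30 usable)


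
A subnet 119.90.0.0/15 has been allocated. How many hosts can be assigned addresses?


Host bits = 32 - 15 = 17
Total addresses = 2^17 = 131072
Usable = total - 2 (network and broadcast)
Usable hosts: 131070


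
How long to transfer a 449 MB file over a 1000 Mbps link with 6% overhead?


Effective throughput = 1000 * (1 - 6/100) = 940 Mbps
File size in Mb = 449 * 8 = 3592 Mb
Time = 3592 / 940
Time = 3.8213 seconds


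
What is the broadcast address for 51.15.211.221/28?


Network: 51.15.211.208/28
Host bits = 4
Set all host bits to 1:
Broadcast: 51.15.211.223


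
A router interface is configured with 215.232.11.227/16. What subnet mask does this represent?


/16 means 16 network bits, 16 host bits
Binary: 11111111111111110000000000000000
Mask: 255.255.0.0


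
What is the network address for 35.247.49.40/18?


IP:   00100011.11110111.00110001.00101000
Mask: 11111111.11111111.11000000.00000000
AND operation:
Net:  00100011.11110111.00000000.00000000
Network: 35.247.0.0/18


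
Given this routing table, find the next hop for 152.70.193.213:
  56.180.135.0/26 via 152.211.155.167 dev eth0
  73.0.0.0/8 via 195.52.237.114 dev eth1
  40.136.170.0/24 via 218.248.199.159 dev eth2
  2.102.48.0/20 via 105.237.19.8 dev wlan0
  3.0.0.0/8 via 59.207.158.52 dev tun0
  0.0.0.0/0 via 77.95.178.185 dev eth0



Longest prefix match for 152.70.193.213:
  /26 56.180.135.0: no
  /8 73.0.0.0: no
  /24 40.136.170.0: no
  /20 2.102.48.0: no
  /8 3.0.0.0: no
  /0 0.0.0.0: MATCH
Selected: next-hop 77.95.178.185 via eth0 (matched /0)


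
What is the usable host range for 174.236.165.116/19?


Network: 174.236.160.0
Broadcast: 174.236.191.255
First usable = network + 1
Last usable = broadcast - 1
Range: 174.236.160.1 to 174.236.191.254


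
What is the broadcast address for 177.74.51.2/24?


Network: 177.74.51.0/24
Host bits = 8
Set all host bits to 1:
Broadcast: 177.74.51.255


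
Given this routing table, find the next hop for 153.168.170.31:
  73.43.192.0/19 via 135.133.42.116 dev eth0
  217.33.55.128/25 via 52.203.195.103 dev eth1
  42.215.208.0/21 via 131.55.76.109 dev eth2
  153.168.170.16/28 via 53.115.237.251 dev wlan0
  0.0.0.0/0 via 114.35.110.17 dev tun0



Longest prefix match for 153.168.170.31:
  /19 73.43.192.0: no
  /25 217.33.55.128: no
  /21 42.215.208.0: no
  /28 153.168.170.16: MATCH
  /0 0.0.0.0: MATCH
Selected: next-hop 53.115.237.251 via wlan0 (matched /28)


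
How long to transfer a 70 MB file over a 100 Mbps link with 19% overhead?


Effective throughput = 100 * (1 - 19/100) = 81 Mbps
File size in Mb = 70 * 8 = 560 Mb
Time = 560 / 81
Time = 6.9136 seconds


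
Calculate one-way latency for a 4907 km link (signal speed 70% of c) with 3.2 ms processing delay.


Speed = 0.7 * 3e5 km/s = 210000 km/s
Propagation delay = 4907 / 210000 = 0.0234 s = 23.3667 ms
Processing delay = 3.2 ms
Total one-way latency = 26.5667 ms


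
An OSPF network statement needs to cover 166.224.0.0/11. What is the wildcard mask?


Subnet mask: 255.224.0.0
Wildcard = 255.255.255.255 - subnet mask
255 - 255 = 0
255 - 224 = 31
255 - 0 = 255
255 - 0 = 255
Wildcard: 0.31.255.255


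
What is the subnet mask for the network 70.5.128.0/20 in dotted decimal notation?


/20 means 20 network bits, 12 host bits
Binary: 11111111111111111111000000000000
Mask: 255.255.240.0


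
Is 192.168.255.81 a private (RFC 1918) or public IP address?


RFC 1918 private ranges:
  10.0.0.0/8 (10.0.0.0 - 10.255.255.255)
  172.16.0.0/12 (172.16.0.0 - 172.31.255.255)
  192.168.0.0/16 (192.168.0.0 - 192.168.255.255)
Private (in 192.168.0.0/16)


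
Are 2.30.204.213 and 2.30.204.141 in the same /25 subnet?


Mask: 255.255.255.128
2.30.204.213 AND mask = 2.30.204.128
2.30.204.141 AND mask = 2.30.204.128
Yes, same subnet (2.30.204.128)


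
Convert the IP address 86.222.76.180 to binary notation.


86 = 01010110
222 = 11011110
76 = 01001100
180 = 10110100
Binary: 01010110.11011110.01001100.10110100


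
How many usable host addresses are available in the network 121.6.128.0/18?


Host bits = 32 - 18 = 14
Total addresses = 2^14 = 16384
Usable = total - 2 (network and broadcast)
Usable hosts: 16382


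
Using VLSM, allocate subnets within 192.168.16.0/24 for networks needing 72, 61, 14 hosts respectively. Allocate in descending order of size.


72 hosts -> /25 (126 usable): 192.168.16.0/25
61 hosts -> /26 (62 usable): 192.168.16.128/26
14 hosts -> /28 (14 usable): 192.168.16.192/28
Allocation: 192.168.16.0/25 (72 hosts, 126 usable); 192.168.16.128/26 (61 hosts, 62 usable); 192.168.16.192/28 (14 hosts, 14 usable)


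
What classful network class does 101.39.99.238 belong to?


First octet: 101
Binary: 01100101
0xxxxxxx -> Class A (1-126)
Class A, default mask 255.0.0.0 (/8)


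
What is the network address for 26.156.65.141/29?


IP:   00011010.10011100.01000001.10001101
Mask: 11111111.11111111.11111111.11111000
AND operation:
Net:  00011010.10011100.01000001.10001000
Network: 26.156.65.136/29


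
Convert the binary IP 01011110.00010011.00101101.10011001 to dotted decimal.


01011110 = 94
00010011 = 19
00101101 = 45
10011001 = 153
IP: 94.19.45.153


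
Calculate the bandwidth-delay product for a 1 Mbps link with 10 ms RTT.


BDP = bandwidth * RTT
= 1 Mbps * 10 ms
= 1 * 1e6 * 10 / 1000 bits
= 10000 bits
= 1250 bytes
= 1.2207 KB
BDP = 10000 bits (1250 bytes)


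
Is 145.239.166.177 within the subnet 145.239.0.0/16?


Subnet network: 145.239.0.0
Test IP AND mask: 145.239.0.0
Yes, 145.239.166.177 is in 145.239.0.0/16


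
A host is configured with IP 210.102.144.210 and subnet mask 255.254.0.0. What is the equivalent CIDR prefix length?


Binary: 11111111.11111110.00000000.00000000
Count leading 1s
Prefix: /15


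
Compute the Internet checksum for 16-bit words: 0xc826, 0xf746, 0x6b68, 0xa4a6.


Sum all words (with carry folding):
+ 0xc826 = 0xc826
+ 0xf746 = 0xbf6d
+ 0x6b68 = 0x2ad6
+ 0xa4a6 = 0xcf7c
One's complement: ~0xcf7c
Checksum = 0x3083


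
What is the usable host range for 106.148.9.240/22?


Network: 106.148.8.0
Broadcast: 106.148.11.255
First usable = network + 1
Last usable = broadcast - 1
Range: 106.148.8.1 to 106.148.11.254


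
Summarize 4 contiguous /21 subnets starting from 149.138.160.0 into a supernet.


Original prefix: /21
Number of subnets: 4 = 2^2
New prefix = 21 - 2 = 19
Supernet: 149.138.160.0/19


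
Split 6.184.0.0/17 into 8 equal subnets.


New prefix = 17 + 3 = 20
Each subnet has 4096 addresses
  6.184.0.0/20
  6.184.16.0/20
  6.184.32.0/20
  6.184.48.0/20
  6.184.64.0/20
  6.184.80.0/20
  6.184.96.0/20
  6.184.112.0/20
Subnets: 6.184.0.0/20, 6.184.16.0/20, 6.184.32.0/20, 6.184.48.0/20, 6.184.64.0/20, 6.184.80.0/20, 6.184.96.0/20, 6.184.112.0/20


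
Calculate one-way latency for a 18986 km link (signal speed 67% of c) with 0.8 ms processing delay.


Speed = 0.67 * 3e5 km/s = 201000 km/s
Propagation delay = 18986 / 201000 = 0.0945 s = 94.4577 ms
Processing delay = 0.8 ms
Total one-way latency = 95.2577 ms


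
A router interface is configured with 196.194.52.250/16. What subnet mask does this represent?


/16 means 16 network bits, 16 host bits
Binary: 11111111111111110000000000000000
Mask: 255.255.0.0


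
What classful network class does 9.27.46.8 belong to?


First octet: 9
Binary: 00001001
0xxxxxxx -> Class A (1-126)
Class A, default mask 255.0.0.0 (/8)


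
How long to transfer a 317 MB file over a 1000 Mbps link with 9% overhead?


Effective throughput = 1000 * (1 - 9/100) = 910 Mbps
File size in Mb = 317 * 8 = 2536 Mb
Time = 2536 / 910
Time = 2.7868 seconds


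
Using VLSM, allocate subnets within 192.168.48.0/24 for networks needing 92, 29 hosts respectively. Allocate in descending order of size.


92 hosts -> /25 (126 usable): 192.168.48.0/25
29 hosts -> /27 (30 usable): 192.168.48.128/27
Allocation: 192.168.48.0/25 (92 hosts, 126 usable); 192.168.48.128/27 (29 hosts, 30 usable)


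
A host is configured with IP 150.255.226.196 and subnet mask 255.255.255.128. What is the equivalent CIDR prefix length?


Binary: 11111111.11111111.11111111.10000000
Count leading 1s
Prefix: /25


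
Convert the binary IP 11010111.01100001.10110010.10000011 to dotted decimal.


11010111 = 215
01100001 = 97
10110010 = 178
10000011 = 131
IP: 215.97.178.131


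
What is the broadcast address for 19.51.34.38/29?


Network: 19.51.34.32/29
Host bits = 3
Set all host bits to 1:
Broadcast: 19.51.34.39


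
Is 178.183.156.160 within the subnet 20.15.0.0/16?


Subnet network: 20.15.0.0
Test IP AND mask: 178.183.0.0
No, 178.183.156.160 is not in 20.15.0.0/16


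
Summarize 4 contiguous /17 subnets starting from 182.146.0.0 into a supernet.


Original prefix: /17
Number of subnets: 4 = 2^2
New prefix = 17 - 2 = 15
Supernet: 182.146.0.0/15


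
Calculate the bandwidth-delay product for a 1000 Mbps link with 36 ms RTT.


BDP = bandwidth * RTT
= 1000 Mbps * 36 ms
= 1000 * 1e6 * 36 / 1000 bits
= 36000000 bits
= 4500000 bytes
= 4394.5312 KB
BDP = 36000000 bits (4500000 bytes)


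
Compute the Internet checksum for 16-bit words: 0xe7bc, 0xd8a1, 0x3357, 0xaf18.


Sum all words (with carry folding):
+ 0xe7bc = 0xe7bc
+ 0xd8a1 = 0xc05e
+ 0x3357 = 0xf3b5
+ 0xaf18 = 0xa2ce
One's complement: ~0xa2ce
Checksum = 0x5d31


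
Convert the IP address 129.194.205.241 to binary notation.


129 = 10000001
194 = 11000010
205 = 11001101
241 = 11110001
Binary: 10000001.11000010.11001101.11110001


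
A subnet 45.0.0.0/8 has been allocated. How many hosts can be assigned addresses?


Host bits = 32 - 8 = 24
Total addresses = 2^24 = 16777216
Usable = total - 2 (network and broadcast)
Usable hosts: 16777214


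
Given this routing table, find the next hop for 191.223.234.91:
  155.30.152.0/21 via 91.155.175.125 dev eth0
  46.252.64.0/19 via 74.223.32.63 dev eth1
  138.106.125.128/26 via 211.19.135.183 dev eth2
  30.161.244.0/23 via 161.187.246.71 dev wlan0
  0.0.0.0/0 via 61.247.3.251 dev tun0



Longest prefix match for 191.223.234.91:
  /21 155.30.152.0: no
  /19 46.252.64.0: no
  /26 138.106.125.128: no
  /23 30.161.244.0: no
  /0 0.0.0.0: MATCH
Selected: next-hop 61.247.3.251 via tun0 (matched /0)


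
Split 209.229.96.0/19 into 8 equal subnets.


New prefix = 19 + 3 = 22
Each subnet has 1024 addresses
  209.229.96.0/22
  209.229.100.0/22
  209.229.104.0/22
  209.229.108.0/22
  209.229.112.0/22
  209.229.116.0/22
  209.229.120.0/22
  209.229.124.0/22
Subnets: 209.229.96.0/22, 209.229.100.0/22, 209.229.104.0/22, 209.229.108.0/22, 209.229.112.0/22, 209.229.116.0/22, 209.229.120.0/22, 209.229.124.0/22


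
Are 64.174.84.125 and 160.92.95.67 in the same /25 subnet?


Mask: 255.255.255.128
64.174.84.125 AND mask = 64.174.84.0
160.92.95.67 AND mask = 160.92.95.0
No, different subnets (64.174.84.0 vs 160.92.95.0)


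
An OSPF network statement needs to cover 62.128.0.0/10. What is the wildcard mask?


Subnet mask: 255.192.0.0
Wildcard = 255.255.255.255 - subnet mask
255 - 255 = 0
255 - 192 = 63
255 - 0 = 255
255 - 0 = 255
Wildcard: 0.63.255.255


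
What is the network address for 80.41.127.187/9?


IP:   01010000.00101001.01111111.10111011
Mask: 11111111.10000000.00000000.00000000
AND operation:
Net:  01010000.00000000.00000000.00000000
Network: 80.0.0.0/9


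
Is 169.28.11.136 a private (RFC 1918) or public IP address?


RFC 1918 private ranges:
  10.0.0.0/8 (10.0.0.0 - 10.255.255.255)
  172.16.0.0/12 (172.16.0.0 - 172.31.255.255)
  192.168.0.0/16 (192.168.0.0 - 192.168.255.255)
Public (not in any RFC 1918 range)


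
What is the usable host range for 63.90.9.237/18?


Network: 63.90.0.0
Broadcast: 63.90.63.255
First usable = network + 1
Last usable = broadcast - 1
Range: 63.90.0.1 to 63.90.63.254


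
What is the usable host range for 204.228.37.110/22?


Network: 204.228.36.0
Broadcast: 204.228.39.255
First usable = network + 1
Last usable = broadcast - 1
Range: 204.228.36.1 to 204.228.39.254


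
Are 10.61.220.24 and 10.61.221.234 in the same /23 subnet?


Mask: 255.255.254.0
10.61.220.24 AND mask = 10.61.220.0
10.61.221.234 AND mask = 10.61.220.0
Yes, same subnet (10.61.220.0)


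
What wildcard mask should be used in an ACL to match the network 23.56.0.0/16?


Subnet mask: 255.255.0.0
Wildcard = 255.255.255.255 - subnet mask
255 - 255 = 0
255 - 255 = 0
255 - 0 = 255
255 - 0 = 255
Wildcard: 0.0.255.255


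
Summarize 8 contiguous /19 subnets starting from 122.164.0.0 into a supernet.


Original prefix: /19
Number of subnets: 8 = 2^3
New prefix = 19 - 3 = 16
Supernet: 122.164.0.0/16


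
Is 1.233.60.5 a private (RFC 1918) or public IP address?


RFC 1918 private ranges:
  10.0.0.0/8 (10.0.0.0 - 10.255.255.255)
  172.16.0.0/12 (172.16.0.0 - 172.31.255.255)
  192.168.0.0/16 (192.168.0.0 - 192.168.255.255)
Public (not in any RFC 1918 range)


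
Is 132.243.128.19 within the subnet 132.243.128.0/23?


Subnet network: 132.243.128.0
Test IP AND mask: 132.243.128.0
Yes, 132.243.128.19 is in 132.243.128.0/23


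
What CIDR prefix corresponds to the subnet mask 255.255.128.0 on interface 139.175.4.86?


Binary: 11111111.11111111.10000000.00000000
Count leading 1s
Prefix: /17


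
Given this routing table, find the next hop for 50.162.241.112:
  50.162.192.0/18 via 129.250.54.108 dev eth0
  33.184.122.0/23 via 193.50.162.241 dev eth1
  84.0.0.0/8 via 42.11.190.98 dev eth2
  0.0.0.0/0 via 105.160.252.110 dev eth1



Longest prefix match for 50.162.241.112:
  /18 50.162.192.0: MATCH
  /23 33.184.122.0: no
  /8 84.0.0.0: no
  /0 0.0.0.0: MATCH
Selected: next-hop 129.250.54.108 via eth0 (matched /18)


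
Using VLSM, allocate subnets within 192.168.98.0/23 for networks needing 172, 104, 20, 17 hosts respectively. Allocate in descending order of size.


172 hosts -> /24 (254 usable): 192.168.98.0/24
104 hosts -> /25 (126 usable): 192.168.99.0/25
20 hosts -> /27 (30 usable): 192.168.99.128/27
17 hosts -> /27 (30 usable): 192.168.99.160/27
Allocation: 192.168.98.0/24 (172 hosts, 254 usable); 192.168.99.0/25 (104 hosts, 126 usable); 192.168.99.128/27 (20 hosts, 30 usable); 192.168.99.160/27 (17 hosts, 30 usable)


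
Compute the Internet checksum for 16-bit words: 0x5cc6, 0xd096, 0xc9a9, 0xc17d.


Sum all words (with carry folding):
+ 0x5cc6 = 0x5cc6
+ 0xd096 = 0x2d5d
+ 0xc9a9 = 0xf706
+ 0xc17d = 0xb884
One's complement: ~0xb884
Checksum = 0x477b


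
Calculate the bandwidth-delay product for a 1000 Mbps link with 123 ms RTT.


BDP = bandwidth * RTT
= 1000 Mbps * 123 ms
= 1000 * 1e6 * 123 / 1000 bits
= 123000000 bits
= 15375000 bytes
= 15014.6484 KB
BDP = 123000000 bits (15375000 bytes)


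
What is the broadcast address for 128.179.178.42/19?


Network: 128.179.160.0/19
Host bits = 13
Set all host bits to 1:
Broadcast: 128.179.191.255


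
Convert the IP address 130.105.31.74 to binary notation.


130 = 10000010
105 = 01101001
31 = 00011111
74 = 01001010
Binary: 10000010.01101001.00011111.01001010


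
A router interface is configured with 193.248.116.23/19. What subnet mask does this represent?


/19 means 19 network bits, 13 host bits
Binary: 11111111111111111110000000000000
Mask: 255.255.224.0


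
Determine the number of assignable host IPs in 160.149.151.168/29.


Host bits = 32 - 29 = 3
Total addresses = 2^3 = 8
Usable = total - 2 (network and broadcast)
Usable hosts: 6


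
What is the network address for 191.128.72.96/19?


IP:   10111111.10000000.01001000.01100000
Mask: 11111111.11111111.11100000.00000000
AND operation:
Net:  10111111.10000000.01000000.00000000
Network: 191.128.64.0/19


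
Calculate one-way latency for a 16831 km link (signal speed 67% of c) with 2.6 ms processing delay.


Speed = 0.67 * 3e5 km/s = 201000 km/s
Propagation delay = 16831 / 201000 = 0.0837 s = 83.7363 ms
Processing delay = 2.6 ms
Total one-way latency = 86.3363 ms


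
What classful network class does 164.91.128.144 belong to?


First octet: 164
Binary: 10100100
10xxxxxx -> Class B (128-191)
Class B, default mask 255.255.0.0 (/16)


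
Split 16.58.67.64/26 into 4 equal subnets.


New prefix = 26 + 2 = 28
Each subnet has 16 addresses
  16.58.67.64/28
  16.58.67.80/28
  16.58.67.96/28
  16.58.67.112/28
Subnets: 16.58.67.64/28, 16.58.67.80/28, 16.58.67.96/28, 16.58.67.112/28


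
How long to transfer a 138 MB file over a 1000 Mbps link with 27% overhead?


Effective throughput = 1000 * (1 - 27/100) = 730 Mbps
File size in Mb = 138 * 8 = 1104 Mb
Time = 1104 / 730
Time = 1.5123 seconds


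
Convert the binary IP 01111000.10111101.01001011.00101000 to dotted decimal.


01111000 = 120
10111101 = 189
01001011 = 75
00101000 = 40
IP: 120.189.75.40


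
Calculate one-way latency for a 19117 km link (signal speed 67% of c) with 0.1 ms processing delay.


Speed = 0.67 * 3e5 km/s = 201000 km/s
Propagation delay = 19117 / 201000 = 0.0951 s = 95.1095 ms
Processing delay = 0.1 ms
Total one-way latency = 95.2095 ms
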